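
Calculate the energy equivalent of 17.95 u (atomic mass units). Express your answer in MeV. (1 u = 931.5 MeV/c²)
E = mc² = 16720 MeV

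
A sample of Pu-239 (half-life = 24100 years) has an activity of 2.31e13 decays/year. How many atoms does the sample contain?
N = A/λ = 8.032e17 atoms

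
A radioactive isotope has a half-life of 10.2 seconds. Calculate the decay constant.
λ = ln(2)/t½ = 0.06796 second⁻¹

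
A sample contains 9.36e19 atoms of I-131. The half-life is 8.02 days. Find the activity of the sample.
A = λN = 8.09e18 decays/day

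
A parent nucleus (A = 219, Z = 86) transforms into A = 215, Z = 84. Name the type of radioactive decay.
ΔA = -4, ΔZ = -2 ⇒ alpha decay (α)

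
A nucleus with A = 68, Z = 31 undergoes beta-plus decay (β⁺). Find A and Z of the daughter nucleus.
Daughter: A = 68, Z = 30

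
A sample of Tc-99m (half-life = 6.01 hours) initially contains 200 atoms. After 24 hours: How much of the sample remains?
N = N₀(1/2)^(t/t½) = 12.56 atoms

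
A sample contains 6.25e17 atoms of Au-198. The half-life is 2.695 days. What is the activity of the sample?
A = λN = 1.607e17 decays/day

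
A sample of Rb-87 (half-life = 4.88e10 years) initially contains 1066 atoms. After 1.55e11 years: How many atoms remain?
N = N₀(1/2)^(t/t½) = 117.9 atoms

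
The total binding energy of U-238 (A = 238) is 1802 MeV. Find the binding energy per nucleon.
B.E./A = 1802/238 = 7.571 MeV/nucleon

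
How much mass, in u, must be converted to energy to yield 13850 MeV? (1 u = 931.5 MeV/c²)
m = E/c² = 14.87 u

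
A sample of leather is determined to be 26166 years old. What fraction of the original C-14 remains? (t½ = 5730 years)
N/N₀ = (1/2)^(t/t½) = 0.0422 = 4.22%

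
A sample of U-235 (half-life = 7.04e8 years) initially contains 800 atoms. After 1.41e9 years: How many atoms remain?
N = N₀(1/2)^(t/t½) = 199.6 atoms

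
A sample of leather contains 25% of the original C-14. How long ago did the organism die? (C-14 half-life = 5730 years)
Age = t½ × log₂(1/ratio) = 11460 years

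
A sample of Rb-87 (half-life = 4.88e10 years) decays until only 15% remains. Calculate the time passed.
t = t½ × log₂(N₀/N) = 1.336e11 years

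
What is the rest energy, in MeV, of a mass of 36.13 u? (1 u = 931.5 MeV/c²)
E = mc² = 33660 MeV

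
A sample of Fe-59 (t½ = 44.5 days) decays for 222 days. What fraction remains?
N/N₀ = (1/2)^(t/t½) = 0.03149 = 3.15%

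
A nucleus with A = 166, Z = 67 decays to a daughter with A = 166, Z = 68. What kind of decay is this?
ΔA = 0, ΔZ = +1 ⇒ beta-minus decay (β⁻)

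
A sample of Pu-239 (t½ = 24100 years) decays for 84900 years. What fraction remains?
N/N₀ = (1/2)^(t/t½) = 0.087 = 8.7%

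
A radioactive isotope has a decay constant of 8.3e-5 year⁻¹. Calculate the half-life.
t½ = ln(2)/λ = 8351 years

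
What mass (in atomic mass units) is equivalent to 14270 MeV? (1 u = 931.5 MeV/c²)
m = E/c² = 15.32 u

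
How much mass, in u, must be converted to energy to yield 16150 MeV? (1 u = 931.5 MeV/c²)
m = E/c² = 17.34 u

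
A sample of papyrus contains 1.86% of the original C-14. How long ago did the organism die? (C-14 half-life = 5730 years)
Age = t½ × log₂(1/ratio) = 32940 years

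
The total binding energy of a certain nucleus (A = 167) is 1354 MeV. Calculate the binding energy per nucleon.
B.E./A = 1354/167 = 8.108 MeV/nucleon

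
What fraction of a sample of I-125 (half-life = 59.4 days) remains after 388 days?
N/N₀ = (1/2)^(t/t½) = 0.01081 = 1.08%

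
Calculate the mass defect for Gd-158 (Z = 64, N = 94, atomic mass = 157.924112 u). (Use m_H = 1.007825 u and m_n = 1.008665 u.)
Δm = Z·m_H + N·m_n − M = 1.391 u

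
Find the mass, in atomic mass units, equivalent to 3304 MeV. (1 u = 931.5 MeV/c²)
m = E/c² = 3.547 u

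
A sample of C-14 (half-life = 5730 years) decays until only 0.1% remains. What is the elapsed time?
t = t½ × log₂(N₀/N) = 57100 years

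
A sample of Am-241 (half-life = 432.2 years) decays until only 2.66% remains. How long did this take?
t = t½ × log₂(N₀/N) = 2261 years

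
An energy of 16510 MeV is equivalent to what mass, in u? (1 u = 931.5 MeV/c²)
m = E/c² = 17.72 u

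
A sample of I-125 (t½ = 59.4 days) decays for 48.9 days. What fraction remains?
N/N₀ = (1/2)^(t/t½) = 0.5652 = 56.5%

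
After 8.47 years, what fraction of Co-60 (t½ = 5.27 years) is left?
N/N₀ = (1/2)^(t/t½) = 0.3282 = 32.8%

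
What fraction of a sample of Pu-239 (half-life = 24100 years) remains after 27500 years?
N/N₀ = (1/2)^(t/t½) = 0.4534 = 45.3%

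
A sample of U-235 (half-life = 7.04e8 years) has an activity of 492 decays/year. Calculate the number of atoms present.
N = A/λ = 4.997e11 atoms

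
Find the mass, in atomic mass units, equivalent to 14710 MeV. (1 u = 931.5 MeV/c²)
m = E/c² = 15.79 u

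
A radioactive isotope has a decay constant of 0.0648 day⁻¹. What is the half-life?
t½ = ln(2)/λ = 10.7 days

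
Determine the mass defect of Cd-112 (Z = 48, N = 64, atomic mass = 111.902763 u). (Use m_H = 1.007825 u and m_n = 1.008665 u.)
Δm = Z·m_H + N·m_n − M = 1.027 u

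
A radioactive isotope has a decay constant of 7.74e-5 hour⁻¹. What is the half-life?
t½ = ln(2)/λ = 8955 hours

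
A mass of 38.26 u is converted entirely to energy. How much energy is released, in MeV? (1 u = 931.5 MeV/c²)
E = mc² = 35640 MeV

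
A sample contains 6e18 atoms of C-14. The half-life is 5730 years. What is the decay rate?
A = λN = 7.258e14 decays/year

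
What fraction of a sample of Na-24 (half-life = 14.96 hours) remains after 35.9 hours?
N/N₀ = (1/2)^(t/t½) = 0.1895 = 18.9%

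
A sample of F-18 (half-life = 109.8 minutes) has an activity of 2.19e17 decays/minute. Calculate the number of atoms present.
N = A/λ = 3.469e19 atoms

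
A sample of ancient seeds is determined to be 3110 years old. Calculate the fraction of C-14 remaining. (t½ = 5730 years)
N/N₀ = (1/2)^(t/t½) = 0.6865 = 68.6%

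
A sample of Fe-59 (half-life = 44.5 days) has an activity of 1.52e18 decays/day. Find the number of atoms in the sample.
N = A/λ = 9.758e19 atoms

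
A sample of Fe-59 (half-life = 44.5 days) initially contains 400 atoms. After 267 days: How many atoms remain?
N = N₀(1/2)^(t/t½) = 6.25 atoms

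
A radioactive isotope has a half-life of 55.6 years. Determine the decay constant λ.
λ = ln(2)/t½ = 0.01247 year⁻¹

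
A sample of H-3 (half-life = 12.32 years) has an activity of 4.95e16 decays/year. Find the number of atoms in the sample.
N = A/λ = 8.798e17 atoms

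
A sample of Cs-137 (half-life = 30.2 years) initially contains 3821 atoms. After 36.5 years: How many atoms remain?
N = N₀(1/2)^(t/t½) = 1653 atoms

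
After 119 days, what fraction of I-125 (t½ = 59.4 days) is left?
N/N₀ = (1/2)^(t/t½) = 0.2494 = 24.9%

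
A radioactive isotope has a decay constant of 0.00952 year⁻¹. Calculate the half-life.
t½ = ln(2)/λ = 72.81 years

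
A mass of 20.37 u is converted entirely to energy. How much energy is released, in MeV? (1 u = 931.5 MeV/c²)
E = mc² = 18970 MeV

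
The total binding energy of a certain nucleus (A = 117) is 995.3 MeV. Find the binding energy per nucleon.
B.E./A = 995.3/117 = 8.507 MeV/nucleon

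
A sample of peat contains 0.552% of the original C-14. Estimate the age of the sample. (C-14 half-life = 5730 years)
Age = t½ × log₂(1/ratio) = 42980 years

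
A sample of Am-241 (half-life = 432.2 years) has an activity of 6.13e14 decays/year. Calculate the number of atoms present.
N = A/λ = 3.822e17 atoms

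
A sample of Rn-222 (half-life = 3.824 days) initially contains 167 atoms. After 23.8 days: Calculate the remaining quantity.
N = N₀(1/2)^(t/t½) = 2.234 atoms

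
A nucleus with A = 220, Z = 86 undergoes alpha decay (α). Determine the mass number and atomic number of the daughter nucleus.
Daughter: A = 216, Z = 84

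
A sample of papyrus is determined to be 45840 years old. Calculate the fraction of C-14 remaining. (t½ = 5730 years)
N/N₀ = (1/2)^(t/t½) = 0.003906 = 0.391%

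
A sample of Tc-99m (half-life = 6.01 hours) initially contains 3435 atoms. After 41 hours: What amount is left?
N = N₀(1/2)^(t/t½) = 30.36 atoms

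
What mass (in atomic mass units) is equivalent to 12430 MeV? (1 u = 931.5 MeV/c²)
m = E/c² = 13.34 u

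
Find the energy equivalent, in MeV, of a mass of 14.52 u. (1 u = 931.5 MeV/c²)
E = mc² = 13530 MeV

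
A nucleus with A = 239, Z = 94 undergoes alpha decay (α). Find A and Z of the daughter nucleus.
Daughter: A = 235, Z = 92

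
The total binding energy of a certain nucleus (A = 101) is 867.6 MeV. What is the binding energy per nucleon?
B.E./A = 867.6/101 = 8.59 MeV/nucleon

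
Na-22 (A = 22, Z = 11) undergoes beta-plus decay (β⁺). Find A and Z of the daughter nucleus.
Daughter: A = 22, Z = 10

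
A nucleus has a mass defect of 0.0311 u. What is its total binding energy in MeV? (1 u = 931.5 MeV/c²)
B.E. = Δm × 931.5 = 28.97 MeV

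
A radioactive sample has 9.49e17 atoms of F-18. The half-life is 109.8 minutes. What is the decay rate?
A = λN = 5.991e15 decays/minute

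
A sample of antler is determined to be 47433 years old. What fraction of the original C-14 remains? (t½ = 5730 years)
N/N₀ = (1/2)^(t/t½) = 0.003222 = 0.322%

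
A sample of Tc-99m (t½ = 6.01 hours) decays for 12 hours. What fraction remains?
N/N₀ = (1/2)^(t/t½) = 0.2506 = 25.1%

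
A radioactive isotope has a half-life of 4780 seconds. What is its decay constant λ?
λ = ln(2)/t½ = 1.45e-4 second⁻¹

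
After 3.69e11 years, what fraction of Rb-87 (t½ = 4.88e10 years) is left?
N/N₀ = (1/2)^(t/t½) = 0.005294 = 0.529%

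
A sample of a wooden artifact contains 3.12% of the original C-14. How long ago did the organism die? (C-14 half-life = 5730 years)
Age = t½ × log₂(1/ratio) = 28660 years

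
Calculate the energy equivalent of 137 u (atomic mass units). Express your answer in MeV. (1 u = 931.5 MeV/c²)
E = mc² = 1.276e5 MeV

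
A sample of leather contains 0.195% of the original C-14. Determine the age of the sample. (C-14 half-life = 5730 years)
Age = t½ × log₂(1/ratio) = 51580 years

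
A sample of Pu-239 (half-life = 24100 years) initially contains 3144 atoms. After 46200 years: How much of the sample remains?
N = N₀(1/2)^(t/t½) = 832.5 atoms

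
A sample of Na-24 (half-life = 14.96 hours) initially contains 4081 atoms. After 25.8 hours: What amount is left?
N = N₀(1/2)^(t/t½) = 1235 atoms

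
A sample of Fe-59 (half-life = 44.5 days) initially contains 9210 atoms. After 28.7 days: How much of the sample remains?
N = N₀(1/2)^(t/t½) = 5890 atoms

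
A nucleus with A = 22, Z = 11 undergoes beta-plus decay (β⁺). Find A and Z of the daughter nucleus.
Daughter: A = 22, Z = 10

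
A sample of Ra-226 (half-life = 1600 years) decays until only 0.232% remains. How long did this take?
t = t½ × log₂(N₀/N) = 14000 years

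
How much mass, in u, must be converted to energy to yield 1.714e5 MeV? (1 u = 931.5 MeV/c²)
m = E/c² = 184 u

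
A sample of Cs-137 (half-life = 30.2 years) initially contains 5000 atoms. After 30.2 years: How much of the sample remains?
N = N₀(1/2)^(t/t½) = 2500 atoms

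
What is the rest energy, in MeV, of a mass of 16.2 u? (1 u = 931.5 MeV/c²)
E = mc² = 15090 MeV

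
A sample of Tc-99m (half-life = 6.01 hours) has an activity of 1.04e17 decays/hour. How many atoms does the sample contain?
N = A/λ = 9.017e17 atoms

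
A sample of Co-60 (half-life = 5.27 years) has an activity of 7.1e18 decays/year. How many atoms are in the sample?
N = A/λ = 5.398e19 atoms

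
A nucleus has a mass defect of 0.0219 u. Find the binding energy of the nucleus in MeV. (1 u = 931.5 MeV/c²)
B.E. = Δm × 931.5 = 20.4 MeV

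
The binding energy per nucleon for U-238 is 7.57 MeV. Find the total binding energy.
B.E. = 7.57 × 238 = 1802 MeV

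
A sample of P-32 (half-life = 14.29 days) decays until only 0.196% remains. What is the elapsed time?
t = t½ × log₂(N₀/N) = 128.5 days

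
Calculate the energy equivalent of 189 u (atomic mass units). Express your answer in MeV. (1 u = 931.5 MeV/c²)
E = mc² = 1.761e5 MeV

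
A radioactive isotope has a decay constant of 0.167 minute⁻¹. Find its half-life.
t½ = ln(2)/λ = 4.151 minutes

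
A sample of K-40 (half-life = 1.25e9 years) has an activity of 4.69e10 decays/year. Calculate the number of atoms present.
N = A/λ = 8.458e19 atoms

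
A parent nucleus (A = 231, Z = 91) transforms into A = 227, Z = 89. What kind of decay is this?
ΔA = -4, ΔZ = -2 ⇒ alpha decay (α)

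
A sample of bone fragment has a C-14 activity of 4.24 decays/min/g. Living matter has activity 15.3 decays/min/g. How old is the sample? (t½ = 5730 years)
Age = t½ × log₂(A₀/A) = 10610 years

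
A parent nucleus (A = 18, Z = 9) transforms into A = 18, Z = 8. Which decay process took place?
ΔA = 0, ΔZ = -1 ⇒ beta-plus decay (β⁺) or electron capture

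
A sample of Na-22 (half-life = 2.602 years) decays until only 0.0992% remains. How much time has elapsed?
t = t½ × log₂(N₀/N) = 25.96 years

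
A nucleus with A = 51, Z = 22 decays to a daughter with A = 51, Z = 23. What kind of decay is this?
ΔA = 0, ΔZ = +1 ⇒ beta-minus decay (β⁻)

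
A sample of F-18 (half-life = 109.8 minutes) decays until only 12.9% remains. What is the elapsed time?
t = t½ × log₂(N₀/N) = 324.4 minutes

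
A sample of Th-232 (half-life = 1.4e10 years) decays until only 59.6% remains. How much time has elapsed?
t = t½ × log₂(N₀/N) = 1.045e10 years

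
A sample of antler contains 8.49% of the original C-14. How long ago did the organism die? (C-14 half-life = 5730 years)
Age = t½ × log₂(1/ratio) = 20390 years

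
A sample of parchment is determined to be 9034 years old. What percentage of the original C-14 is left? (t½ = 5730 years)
N/N₀ = (1/2)^(t/t½) = 0.3353 = 33.5%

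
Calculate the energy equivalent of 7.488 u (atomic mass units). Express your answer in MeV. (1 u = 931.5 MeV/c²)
E = mc² = 6975 MeV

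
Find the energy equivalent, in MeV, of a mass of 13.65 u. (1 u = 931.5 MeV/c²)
E = mc² = 12710 MeV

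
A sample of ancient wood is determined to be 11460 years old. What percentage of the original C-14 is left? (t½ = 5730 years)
N/N₀ = (1/2)^(t/t½) = 0.25 = 25%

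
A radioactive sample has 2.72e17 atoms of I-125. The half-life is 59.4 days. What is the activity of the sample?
A = λN = 3.174e15 decays/day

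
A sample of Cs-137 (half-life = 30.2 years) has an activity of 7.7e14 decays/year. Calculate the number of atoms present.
N = A/λ = 3.355e16 atoms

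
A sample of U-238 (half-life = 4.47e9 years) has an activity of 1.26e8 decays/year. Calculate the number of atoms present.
N = A/λ = 8.126e17 atoms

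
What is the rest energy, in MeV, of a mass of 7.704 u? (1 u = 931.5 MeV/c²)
E = mc² = 7176 MeV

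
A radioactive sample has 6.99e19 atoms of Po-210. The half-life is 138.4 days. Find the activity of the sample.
A = λN = 3.501e17 decays/day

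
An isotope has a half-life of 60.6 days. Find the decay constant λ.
λ = ln(2)/t½ = 0.01144 day⁻¹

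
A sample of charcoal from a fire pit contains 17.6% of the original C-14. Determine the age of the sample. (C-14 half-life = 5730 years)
Age = t½ × log₂(1/ratio) = 14360 years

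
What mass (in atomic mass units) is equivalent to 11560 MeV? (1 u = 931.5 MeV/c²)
m = E/c² = 12.41 u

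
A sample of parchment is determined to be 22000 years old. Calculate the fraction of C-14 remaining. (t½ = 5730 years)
N/N₀ = (1/2)^(t/t½) = 0.06986 = 6.99%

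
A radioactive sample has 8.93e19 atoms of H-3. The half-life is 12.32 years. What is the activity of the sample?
A = λN = 5.024e18 decays/year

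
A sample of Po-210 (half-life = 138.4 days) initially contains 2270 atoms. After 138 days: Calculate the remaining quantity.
N = N₀(1/2)^(t/t½) = 1137 atoms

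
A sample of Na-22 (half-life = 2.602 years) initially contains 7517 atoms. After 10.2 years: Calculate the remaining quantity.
N = N₀(1/2)^(t/t½) = 496.6 atoms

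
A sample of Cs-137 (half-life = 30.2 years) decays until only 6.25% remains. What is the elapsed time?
t = t½ × log₂(N₀/N) = 120.8 years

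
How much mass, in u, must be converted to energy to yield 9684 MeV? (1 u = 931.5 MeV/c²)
m = E/c² = 10.4 u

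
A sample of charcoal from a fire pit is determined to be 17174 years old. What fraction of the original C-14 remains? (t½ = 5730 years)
N/N₀ = (1/2)^(t/t½) = 0.1252 = 12.5%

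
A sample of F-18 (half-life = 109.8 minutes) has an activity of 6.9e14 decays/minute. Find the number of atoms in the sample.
N = A/λ = 1.093e17 atoms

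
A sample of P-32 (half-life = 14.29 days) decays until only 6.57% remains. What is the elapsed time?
t = t½ × log₂(N₀/N) = 56.13 days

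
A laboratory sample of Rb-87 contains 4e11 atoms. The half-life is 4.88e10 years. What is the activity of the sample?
A = λN = 5.682 decays/year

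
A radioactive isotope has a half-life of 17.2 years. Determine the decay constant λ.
λ = ln(2)/t½ = 0.0403 year⁻¹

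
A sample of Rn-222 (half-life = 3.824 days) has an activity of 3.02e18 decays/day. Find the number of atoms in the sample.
N = A/λ = 1.666e19 atoms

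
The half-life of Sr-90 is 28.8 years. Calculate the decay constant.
λ = ln(2)/t½ = 0.02407 year⁻¹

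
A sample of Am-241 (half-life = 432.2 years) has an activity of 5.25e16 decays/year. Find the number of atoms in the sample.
N = A/λ = 3.274e19 atoms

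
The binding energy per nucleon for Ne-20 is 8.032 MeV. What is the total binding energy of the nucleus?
B.E. = 8.032 × 20 = 160.6 MeV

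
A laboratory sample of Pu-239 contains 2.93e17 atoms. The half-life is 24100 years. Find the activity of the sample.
A = λN = 8.427e12 decays/year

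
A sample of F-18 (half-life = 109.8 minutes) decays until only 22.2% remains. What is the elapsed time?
t = t½ × log₂(N₀/N) = 238.4 minutes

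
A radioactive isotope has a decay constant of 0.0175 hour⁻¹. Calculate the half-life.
t½ = ln(2)/λ = 39.61 hours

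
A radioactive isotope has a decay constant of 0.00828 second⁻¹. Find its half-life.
t½ = ln(2)/λ = 83.71 seconds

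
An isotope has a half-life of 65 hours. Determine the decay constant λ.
λ = ln(2)/t½ = 0.01066 hour⁻¹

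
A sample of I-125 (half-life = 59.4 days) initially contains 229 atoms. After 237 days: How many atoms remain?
N = N₀(1/2)^(t/t½) = 14.41 atoms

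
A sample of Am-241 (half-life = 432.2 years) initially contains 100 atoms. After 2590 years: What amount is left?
N = N₀(1/2)^(t/t½) = 1.571 atoms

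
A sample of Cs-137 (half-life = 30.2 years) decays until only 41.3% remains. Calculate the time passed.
t = t½ × log₂(N₀/N) = 38.53 years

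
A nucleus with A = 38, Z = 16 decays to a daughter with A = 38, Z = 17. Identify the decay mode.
ΔA = 0, ΔZ = +1 ⇒ beta-minus decay (β⁻)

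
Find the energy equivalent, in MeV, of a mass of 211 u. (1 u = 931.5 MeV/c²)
E = mc² = 1.965e5 MeV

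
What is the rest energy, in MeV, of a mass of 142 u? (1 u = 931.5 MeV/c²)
E = mc² = 1.323e5 MeV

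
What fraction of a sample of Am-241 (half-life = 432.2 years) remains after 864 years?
N/N₀ = (1/2)^(t/t½) = 0.2502 = 25%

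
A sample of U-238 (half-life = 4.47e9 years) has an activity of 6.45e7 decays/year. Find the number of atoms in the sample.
N = A/λ = 4.16e17 atoms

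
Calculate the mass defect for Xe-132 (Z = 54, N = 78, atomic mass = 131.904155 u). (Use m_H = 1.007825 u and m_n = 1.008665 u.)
Δm = Z·m_H + N·m_n − M = 1.194 u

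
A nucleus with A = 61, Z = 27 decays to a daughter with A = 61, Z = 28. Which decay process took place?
ΔA = 0, ΔZ = +1 ⇒ beta-minus decay (β⁻)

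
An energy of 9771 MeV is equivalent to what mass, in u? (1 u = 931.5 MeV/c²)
m = E/c² = 10.49 u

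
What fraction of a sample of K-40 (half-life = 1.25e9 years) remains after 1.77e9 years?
N/N₀ = (1/2)^(t/t½) = 0.3747 = 37.5%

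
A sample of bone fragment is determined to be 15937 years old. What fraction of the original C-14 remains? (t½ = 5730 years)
N/N₀ = (1/2)^(t/t½) = 0.1455 = 14.5%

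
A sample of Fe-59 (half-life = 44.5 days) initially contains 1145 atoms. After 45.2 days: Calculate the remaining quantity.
N = N₀(1/2)^(t/t½) = 566.3 atoms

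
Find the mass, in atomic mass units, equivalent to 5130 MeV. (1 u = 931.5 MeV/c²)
m = E/c² = 5.507 u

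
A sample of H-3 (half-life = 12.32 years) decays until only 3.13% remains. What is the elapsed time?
t = t½ × log₂(N₀/N) = 61.57 years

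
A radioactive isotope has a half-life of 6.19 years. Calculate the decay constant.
λ = ln(2)/t½ = 0.112 year⁻¹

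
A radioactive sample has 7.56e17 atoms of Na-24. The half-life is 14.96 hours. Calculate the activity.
A = λN = 3.503e16 decays/hour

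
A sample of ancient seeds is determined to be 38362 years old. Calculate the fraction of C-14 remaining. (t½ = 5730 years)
N/N₀ = (1/2)^(t/t½) = 0.009652 = 0.965%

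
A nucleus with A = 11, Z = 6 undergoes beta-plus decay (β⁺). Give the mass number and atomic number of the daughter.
Daughter: A = 11, Z = 5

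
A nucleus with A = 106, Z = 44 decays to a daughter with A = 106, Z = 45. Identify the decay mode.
ΔA = 0, ΔZ = +1 ⇒ beta-minus decay (β⁻)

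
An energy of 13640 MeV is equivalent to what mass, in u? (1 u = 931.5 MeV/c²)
m = E/c² = 14.64 u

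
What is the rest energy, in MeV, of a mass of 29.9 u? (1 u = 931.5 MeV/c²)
E = mc² = 27850 MeV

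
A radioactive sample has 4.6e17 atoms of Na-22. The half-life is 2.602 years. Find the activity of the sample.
A = λN = 1.225e17 decays/year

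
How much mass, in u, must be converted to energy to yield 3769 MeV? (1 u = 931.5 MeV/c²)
m = E/c² = 4.046 u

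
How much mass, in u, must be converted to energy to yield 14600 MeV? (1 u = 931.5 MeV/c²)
m = E/c² = 15.67 u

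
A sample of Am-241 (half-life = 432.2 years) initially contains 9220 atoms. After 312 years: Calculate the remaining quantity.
N = N₀(1/2)^(t/t½) = 5590 atoms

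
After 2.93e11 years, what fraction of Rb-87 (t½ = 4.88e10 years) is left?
N/N₀ = (1/2)^(t/t½) = 0.01558 = 1.56%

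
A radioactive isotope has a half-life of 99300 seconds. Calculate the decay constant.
λ = ln(2)/t½ = 6.98e-6 second⁻¹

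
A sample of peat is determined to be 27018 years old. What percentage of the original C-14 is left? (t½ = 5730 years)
N/N₀ = (1/2)^(t/t½) = 0.03807 = 3.81%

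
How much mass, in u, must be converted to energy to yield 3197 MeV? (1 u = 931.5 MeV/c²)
m = E/c² = 3.432 u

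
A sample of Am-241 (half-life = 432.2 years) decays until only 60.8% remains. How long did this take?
t = t½ × log₂(N₀/N) = 310.3 years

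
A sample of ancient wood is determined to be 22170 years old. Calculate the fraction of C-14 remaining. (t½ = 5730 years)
N/N₀ = (1/2)^(t/t½) = 0.06844 = 6.84%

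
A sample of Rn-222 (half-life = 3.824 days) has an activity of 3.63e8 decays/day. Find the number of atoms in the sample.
N = A/λ = 2.003e9 atoms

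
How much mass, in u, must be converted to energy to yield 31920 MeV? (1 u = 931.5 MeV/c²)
m = E/c² = 34.27 u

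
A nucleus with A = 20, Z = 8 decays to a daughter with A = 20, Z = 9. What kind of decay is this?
ΔA = 0, ΔZ = +1 ⇒ beta-minus decay (β⁻)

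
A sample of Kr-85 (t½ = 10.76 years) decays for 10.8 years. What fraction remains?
N/N₀ = (1/2)^(t/t½) = 0.4987 = 49.9%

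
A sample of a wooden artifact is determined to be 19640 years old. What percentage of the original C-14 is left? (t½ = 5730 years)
N/N₀ = (1/2)^(t/t½) = 0.09294 = 9.29%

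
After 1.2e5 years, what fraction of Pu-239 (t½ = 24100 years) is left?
N/N₀ = (1/2)^(t/t½) = 0.0317 = 3.17%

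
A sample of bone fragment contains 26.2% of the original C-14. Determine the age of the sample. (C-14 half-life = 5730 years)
Age = t½ × log₂(1/ratio) = 11070 years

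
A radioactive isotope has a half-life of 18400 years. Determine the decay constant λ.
λ = ln(2)/t½ = 3.767e-5 year⁻¹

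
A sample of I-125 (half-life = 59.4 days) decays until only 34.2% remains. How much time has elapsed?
t = t½ × log₂(N₀/N) = 91.95 days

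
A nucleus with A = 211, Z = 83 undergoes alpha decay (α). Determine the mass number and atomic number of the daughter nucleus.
Daughter: A = 207, Z = 81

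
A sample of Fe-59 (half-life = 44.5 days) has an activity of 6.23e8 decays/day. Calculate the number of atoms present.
N = A/λ = 4e10 atoms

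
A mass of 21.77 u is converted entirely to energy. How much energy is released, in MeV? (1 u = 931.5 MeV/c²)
E = mc² = 20280 MeV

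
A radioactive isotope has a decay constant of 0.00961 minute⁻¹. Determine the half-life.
t½ = ln(2)/λ = 72.13 minutes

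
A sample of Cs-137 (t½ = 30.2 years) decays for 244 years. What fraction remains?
N/N₀ = (1/2)^(t/t½) = 0.003697 = 0.37%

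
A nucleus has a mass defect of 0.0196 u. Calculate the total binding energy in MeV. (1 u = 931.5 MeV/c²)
B.E. = Δm × 931.5 = 18.26 MeV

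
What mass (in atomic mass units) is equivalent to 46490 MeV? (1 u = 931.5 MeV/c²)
m = E/c² = 49.91 u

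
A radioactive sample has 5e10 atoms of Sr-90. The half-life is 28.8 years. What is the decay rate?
A = λN = 1.203e9 decays/year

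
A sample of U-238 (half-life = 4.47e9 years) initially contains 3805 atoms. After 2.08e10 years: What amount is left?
N = N₀(1/2)^(t/t½) = 151.2 atoms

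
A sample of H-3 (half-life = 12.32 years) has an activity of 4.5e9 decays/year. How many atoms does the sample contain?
N = A/λ = 7.998e10 atoms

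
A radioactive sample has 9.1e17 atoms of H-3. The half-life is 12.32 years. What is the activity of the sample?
A = λN = 5.12e16 decays/year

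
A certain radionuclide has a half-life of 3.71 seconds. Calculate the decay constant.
λ = ln(2)/t½ = 0.1868 second⁻¹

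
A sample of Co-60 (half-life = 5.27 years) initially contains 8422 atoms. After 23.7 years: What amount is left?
N = N₀(1/2)^(t/t½) = 372.9 atoms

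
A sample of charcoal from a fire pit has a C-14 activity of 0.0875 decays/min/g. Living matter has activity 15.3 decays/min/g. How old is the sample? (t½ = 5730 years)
Age = t½ × log₂(A₀/A) = 42690 years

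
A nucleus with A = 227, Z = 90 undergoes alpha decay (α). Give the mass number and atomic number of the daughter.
Daughter: A = 223, Z = 88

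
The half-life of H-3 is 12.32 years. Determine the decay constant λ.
λ = ln(2)/t½ = 0.05626 year⁻¹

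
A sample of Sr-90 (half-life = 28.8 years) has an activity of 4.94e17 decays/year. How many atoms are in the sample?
N = A/λ = 2.053e19 atoms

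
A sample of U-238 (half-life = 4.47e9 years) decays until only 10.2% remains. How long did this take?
t = t½ × log₂(N₀/N) = 1.472e10 years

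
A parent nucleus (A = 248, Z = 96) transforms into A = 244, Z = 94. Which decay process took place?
ΔA = -4, ΔZ = -2 ⇒ alpha decay (α)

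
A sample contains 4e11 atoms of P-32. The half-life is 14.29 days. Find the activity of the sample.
A = λN = 1.94e10 decays/day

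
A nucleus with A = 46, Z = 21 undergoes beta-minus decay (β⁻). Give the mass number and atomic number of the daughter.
Daughter: A = 46, Z = 22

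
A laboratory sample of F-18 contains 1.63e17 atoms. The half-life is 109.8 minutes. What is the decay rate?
A = λN = 1.029e15 decays/minute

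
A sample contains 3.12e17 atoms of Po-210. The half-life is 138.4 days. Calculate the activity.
A = λN = 1.563e15 decays/day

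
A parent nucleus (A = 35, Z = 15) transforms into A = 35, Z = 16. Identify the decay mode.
ΔA = 0, ΔZ = +1 ⇒ beta-minus decay (β⁻)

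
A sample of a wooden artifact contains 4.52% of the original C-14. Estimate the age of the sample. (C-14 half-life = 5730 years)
Age = t½ × log₂(1/ratio) = 25600 years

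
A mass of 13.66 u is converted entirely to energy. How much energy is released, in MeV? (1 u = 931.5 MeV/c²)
E = mc² = 12720 MeV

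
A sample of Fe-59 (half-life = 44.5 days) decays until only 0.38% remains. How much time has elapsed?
t = t½ × log₂(N₀/N) = 357.8 days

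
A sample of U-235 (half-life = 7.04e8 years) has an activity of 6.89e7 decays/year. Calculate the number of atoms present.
N = A/λ = 6.998e16 atoms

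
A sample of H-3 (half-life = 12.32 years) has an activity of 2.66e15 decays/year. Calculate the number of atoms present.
N = A/λ = 4.728e16 atoms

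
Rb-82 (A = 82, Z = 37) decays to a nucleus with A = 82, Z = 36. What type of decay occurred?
ΔA = 0, ΔZ = -1 ⇒ beta-plus decay (β⁺) or electron capture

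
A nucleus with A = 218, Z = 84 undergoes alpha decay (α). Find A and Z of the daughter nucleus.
Daughter: A = 214, Z = 82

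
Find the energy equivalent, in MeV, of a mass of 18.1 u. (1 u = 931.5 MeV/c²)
E = mc² = 16860 MeV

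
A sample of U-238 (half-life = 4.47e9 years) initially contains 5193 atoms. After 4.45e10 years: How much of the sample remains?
N = N₀(1/2)^(t/t½) = 5.231 atoms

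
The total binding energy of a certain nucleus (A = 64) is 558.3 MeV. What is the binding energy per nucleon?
B.E./A = 558.3/64 = 8.723 MeV/nucleon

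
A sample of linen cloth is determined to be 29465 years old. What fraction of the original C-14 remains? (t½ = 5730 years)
N/N₀ = (1/2)^(t/t½) = 0.02832 = 2.83%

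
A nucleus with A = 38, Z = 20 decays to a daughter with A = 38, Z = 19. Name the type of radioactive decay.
ΔA = 0, ΔZ = -1 ⇒ beta-plus decay (β⁺) or electron capture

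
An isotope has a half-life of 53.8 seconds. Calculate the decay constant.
λ = ln(2)/t½ = 0.01288 second⁻¹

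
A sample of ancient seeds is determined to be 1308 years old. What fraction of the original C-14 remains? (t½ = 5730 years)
N/N₀ = (1/2)^(t/t½) = 0.8537 = 85.4%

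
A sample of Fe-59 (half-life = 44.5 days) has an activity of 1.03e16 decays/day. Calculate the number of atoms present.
N = A/λ = 6.613e17 atoms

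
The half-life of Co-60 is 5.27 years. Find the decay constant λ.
λ = ln(2)/t½ = 0.1315 year⁻¹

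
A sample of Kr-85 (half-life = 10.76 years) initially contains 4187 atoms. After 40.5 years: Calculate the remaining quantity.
N = N₀(1/2)^(t/t½) = 308.2 atoms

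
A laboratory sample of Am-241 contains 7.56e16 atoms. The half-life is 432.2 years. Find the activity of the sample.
A = λN = 1.212e14 decays/year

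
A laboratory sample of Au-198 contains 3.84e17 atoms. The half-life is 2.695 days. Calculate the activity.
A = λN = 9.876e16 decays/day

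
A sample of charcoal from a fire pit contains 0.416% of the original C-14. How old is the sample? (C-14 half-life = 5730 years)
Age = t½ × log₂(1/ratio) = 45320 years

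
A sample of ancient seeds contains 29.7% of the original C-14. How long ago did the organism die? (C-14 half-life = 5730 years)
Age = t½ × log₂(1/ratio) = 10040 years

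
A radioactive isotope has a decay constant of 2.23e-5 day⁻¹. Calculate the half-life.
t½ = ln(2)/λ = 31080 days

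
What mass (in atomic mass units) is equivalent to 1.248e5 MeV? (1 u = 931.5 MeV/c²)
m = E/c² = 134 u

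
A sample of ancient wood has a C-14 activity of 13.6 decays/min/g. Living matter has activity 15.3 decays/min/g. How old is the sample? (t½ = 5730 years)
Age = t½ × log₂(A₀/A) = 973.7 years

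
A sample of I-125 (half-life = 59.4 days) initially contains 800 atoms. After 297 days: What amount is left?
N = N₀(1/2)^(t/t½) = 25 atoms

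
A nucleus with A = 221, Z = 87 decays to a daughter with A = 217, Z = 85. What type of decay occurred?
ΔA = -4, ΔZ = -2 ⇒ alpha decay (α)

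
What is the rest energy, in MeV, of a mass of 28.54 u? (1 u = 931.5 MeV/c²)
E = mc² = 26590 MeV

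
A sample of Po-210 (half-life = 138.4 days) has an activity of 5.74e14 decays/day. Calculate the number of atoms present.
N = A/λ = 1.146e17 atoms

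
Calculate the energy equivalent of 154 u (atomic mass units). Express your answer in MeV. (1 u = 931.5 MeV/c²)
E = mc² = 1.435e5 MeV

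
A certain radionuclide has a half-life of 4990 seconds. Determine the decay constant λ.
λ = ln(2)/t½ = 1.389e-4 second⁻¹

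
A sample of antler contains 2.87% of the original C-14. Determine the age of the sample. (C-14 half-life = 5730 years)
Age = t½ × log₂(1/ratio) = 29350 years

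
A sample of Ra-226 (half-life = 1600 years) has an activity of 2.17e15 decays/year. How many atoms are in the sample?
N = A/λ = 5.009e18 atoms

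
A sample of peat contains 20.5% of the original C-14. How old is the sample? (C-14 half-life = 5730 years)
Age = t½ × log₂(1/ratio) = 13100 years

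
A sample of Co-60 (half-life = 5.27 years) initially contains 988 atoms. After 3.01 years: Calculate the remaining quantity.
N = N₀(1/2)^(t/t½) = 665 atoms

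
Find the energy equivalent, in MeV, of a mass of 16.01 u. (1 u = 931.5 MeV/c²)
E = mc² = 14910 MeV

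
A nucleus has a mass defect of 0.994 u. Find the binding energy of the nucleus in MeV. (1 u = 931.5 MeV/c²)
B.E. = Δm × 931.5 = 925.9 MeV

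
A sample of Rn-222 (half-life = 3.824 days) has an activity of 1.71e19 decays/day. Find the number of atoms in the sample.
N = A/λ = 9.434e19 atoms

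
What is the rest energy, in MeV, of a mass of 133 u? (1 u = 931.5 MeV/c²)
E = mc² = 1.239e5 MeV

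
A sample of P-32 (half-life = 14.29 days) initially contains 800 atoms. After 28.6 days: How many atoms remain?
N = N₀(1/2)^(t/t½) = 199.8 atoms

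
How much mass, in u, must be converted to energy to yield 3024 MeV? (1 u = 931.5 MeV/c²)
m = E/c² = 3.246 u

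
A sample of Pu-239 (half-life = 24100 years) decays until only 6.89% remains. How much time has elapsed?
t = t½ × log₂(N₀/N) = 93010 years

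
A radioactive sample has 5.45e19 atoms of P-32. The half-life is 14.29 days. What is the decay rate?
A = λN = 2.644e18 decays/day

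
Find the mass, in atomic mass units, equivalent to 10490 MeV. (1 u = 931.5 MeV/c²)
m = E/c² = 11.26 u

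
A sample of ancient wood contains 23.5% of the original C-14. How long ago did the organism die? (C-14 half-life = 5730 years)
Age = t½ × log₂(1/ratio) = 11970 years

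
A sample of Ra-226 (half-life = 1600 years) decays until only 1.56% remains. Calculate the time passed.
t = t½ × log₂(N₀/N) = 9604 years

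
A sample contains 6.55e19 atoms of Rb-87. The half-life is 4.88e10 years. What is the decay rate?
A = λN = 9.304e8 decays/year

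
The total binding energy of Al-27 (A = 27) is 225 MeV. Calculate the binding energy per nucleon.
B.E./A = 225/27 = 8.333 MeV/nucleon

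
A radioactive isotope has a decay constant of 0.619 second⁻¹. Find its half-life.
t½ = ln(2)/λ = 1.12 seconds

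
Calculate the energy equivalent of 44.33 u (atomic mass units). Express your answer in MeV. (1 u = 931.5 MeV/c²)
E = mc² = 41290 MeV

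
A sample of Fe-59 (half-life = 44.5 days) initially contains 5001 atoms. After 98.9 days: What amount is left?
N = N₀(1/2)^(t/t½) = 1072 atoms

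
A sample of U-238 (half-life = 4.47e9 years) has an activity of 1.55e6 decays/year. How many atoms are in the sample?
N = A/λ = 9.996e15 atoms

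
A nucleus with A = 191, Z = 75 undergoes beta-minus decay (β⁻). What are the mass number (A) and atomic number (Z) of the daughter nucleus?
Daughter: A = 191, Z = 76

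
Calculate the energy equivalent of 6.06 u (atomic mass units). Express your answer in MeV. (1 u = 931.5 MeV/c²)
E = mc² = 5645 MeV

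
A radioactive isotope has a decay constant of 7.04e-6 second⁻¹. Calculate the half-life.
t½ = ln(2)/λ = 98460 seconds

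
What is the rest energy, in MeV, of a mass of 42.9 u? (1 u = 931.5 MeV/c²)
E = mc² = 39960 MeV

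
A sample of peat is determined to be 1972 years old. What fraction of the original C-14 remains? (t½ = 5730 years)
N/N₀ = (1/2)^(t/t½) = 0.7878 = 78.8%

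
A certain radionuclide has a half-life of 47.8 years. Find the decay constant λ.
λ = ln(2)/t½ = 0.0145 year⁻¹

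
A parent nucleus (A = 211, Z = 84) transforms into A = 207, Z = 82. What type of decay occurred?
ΔA = -4, ΔZ = -2 ⇒ alpha decay (α)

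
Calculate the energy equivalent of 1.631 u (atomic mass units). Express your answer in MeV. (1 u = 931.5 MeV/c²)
E = mc² = 1519 MeV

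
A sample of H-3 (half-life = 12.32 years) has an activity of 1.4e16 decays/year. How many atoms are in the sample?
N = A/λ = 2.488e17 atoms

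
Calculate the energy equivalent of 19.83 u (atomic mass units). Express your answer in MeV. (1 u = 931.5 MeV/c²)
E = mc² = 18470 MeV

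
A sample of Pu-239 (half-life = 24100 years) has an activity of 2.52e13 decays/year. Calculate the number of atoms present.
N = A/λ = 8.762e17 atoms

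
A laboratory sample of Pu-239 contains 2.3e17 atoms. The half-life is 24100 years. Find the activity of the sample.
A = λN = 6.615e12 decays/year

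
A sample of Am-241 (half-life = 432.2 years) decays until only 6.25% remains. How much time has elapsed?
t = t½ × log₂(N₀/N) = 1729 years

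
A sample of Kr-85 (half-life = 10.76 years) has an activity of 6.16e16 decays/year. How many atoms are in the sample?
N = A/λ = 9.562e17 atoms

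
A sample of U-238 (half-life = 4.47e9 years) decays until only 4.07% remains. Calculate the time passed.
t = t½ × log₂(N₀/N) = 2.065e10 years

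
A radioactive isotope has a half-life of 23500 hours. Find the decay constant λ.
λ = ln(2)/t½ = 2.95e-5 hour⁻¹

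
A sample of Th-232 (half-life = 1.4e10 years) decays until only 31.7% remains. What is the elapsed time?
t = t½ × log₂(N₀/N) = 2.32e10 years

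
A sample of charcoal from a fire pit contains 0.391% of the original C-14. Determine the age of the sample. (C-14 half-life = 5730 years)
Age = t½ × log₂(1/ratio) = 45830 years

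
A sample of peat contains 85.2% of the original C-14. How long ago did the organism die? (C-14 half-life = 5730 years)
Age = t½ × log₂(1/ratio) = 1324 years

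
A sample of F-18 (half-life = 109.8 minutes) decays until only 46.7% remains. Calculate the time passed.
t = t½ × log₂(N₀/N) = 120.6 minutes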